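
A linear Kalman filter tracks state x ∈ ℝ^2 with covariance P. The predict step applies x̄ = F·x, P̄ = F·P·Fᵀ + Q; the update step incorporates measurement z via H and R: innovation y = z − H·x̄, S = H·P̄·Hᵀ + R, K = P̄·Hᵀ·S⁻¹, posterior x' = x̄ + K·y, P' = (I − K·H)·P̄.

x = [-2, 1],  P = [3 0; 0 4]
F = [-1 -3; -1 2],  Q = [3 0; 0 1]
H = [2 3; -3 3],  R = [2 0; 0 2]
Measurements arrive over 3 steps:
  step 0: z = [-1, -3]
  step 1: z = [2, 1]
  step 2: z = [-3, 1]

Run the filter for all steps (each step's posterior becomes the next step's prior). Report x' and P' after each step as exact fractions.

step 0: x̄ = F·x = [-1, 4]
step 0: P̄ = F·P·Fᵀ + Q = [42 -21; -21 20]
step 0: y = z − H·x̄ = [-11, -18]
step 0: S = H·P̄·Hᵀ + R = [98 -9; -9 938]
step 0: K = P̄·Hᵀ·S⁻¹ = [17997/91843 -18333/91843; 17991/91843 12216/91843]
step 0: x' = x̄ + K·y = [40184/91843, -50417/91843]
step 0: P' = (I − K·H)·P̄ = [14532/91843 2310/91843; 2310/91843 10454/91843]
step 1: x̄ = F·x = [111067/91843, -141018/91843]
step 1: P̄ = F·P·Fᵀ + Q = [398007/91843 -45882/91843; -45882/91843 138951/91843]
step 1: y = z − H·x̄ = [384606/91843, 848098/91843]
step 1: S = H·P̄·Hᵀ + R = [2475689/91843 -999837/91843; -999837/91843 5842184/91843]
step 1: K = P̄·Hᵀ·S⁻¹ = [27382131/146595349 -28728729/146595349; 26715573/146595349 18485928/146595349]
step 1: x' = x̄ + K·y = [26659189/146595349, 57492300/146595349]
step 1: P' = (I − K·H)·P̄ = [22444344/146595349 3291858/146595349; 3291858/146595349 15615810/146595349]
step 2: x̄ = F·x = [-199136089/146595349, 88325411/146595349]
step 2: P̄ = F·P·Fᵀ + Q = [622523829/146595349 -67958658/146595349; -67958658/146595349 218335501/146595349]
step 2: y = z − H·x̄ = [-306490102/146595349, -715789151/146595349]
step 2: S = H·P̄·Hᵀ + R = [3932801627/146595349 -1566247491/146595349; -1566247491/146595349 9084180512/146595349]
step 2: K = P̄·Hᵀ·S⁻¹ = [42387375693/226972744507 -44447927247/226972744507; 41343210699/226972744507 28587786504/226972744507]
step 2: x' = x̄ + K·y = [-179913154288/226972744507, -89270576725/226972744507]
step 2: P' = (I − K·H)·P̄ = [34734121176/226972744507 5102169678/226972744507; 5102169678/226972744507 24160694014/226972744507]

step 0: x' = [40184/91843, -50417/91843], P' = [14532/91843 2310/91843; 2310/91843 10454/91843]
step 1: x' = [26659189/146595349, 57492300/146595349], P' = [22444344/146595349 3291858/146595349; 3291858/146595349 15615810/146595349]
step 2: x' = [-179913154288/226972744507, -89270576725/226972744507], P' = [34734121176/226972744507 5102169678/226972744507; 5102169678/226972744507 24160694014/226972744507]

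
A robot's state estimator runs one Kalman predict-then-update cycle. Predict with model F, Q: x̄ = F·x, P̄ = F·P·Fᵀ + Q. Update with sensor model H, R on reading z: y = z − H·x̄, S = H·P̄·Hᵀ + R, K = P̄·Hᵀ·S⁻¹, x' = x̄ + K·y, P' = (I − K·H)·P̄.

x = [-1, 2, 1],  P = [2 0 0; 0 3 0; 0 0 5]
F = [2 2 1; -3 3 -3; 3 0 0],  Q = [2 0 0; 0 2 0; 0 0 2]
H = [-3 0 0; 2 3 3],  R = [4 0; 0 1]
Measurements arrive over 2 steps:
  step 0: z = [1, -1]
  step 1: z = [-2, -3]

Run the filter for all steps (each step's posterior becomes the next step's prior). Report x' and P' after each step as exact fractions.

step 0: x' = [-24663/84521, 367893/84521, -379281/84521], P' = [36828/84521 -40626/84521 16116/84521; -40626/84521 2586347/169042 -1256841/84521; 16116/84521 -1256841/84521 1246198/84521]
step 1: x' = [5217039684/12393971471, -1854524340/1770567353, -2714931423/12393971471], P' = [4605995892/12393971471 -687787584/1770567353 1777510800/12393971471; -687787584/1770567353 10787512957/1770567353 -10125072198/1770567353; 1777510800/12393971471 -10125072198/1770567353 69616270210/12393971471]

step 0: x̄ = F·x = [3, 6, -3]
step 0: P̄ = F·P·Fᵀ + Q = [27 -9 12; -9 92 -18; 12 -18 20]
step 0: y = z − H·x̄ = [10, -16]
step 0: S = H·P̄·Hᵀ + R = [247 -189; -189 829]
step 0: K = P̄·Hᵀ·S⁻¹ = [-27621/84521 126/84521; 60939/169042 55491/169042; -12087/84521 303/84521]
step 0: x' = x̄ + K·y = [-24663/84521, 367893/84521, -379281/84521]
step 0: P' = (I − K·H)·P̄ = [36828/84521 -40626/84521 16116/84521; -40626/84521 2586347/169042 -1256841/84521; 16116/84521 -1256841/84521 1246198/84521]
step 1: x̄ = F·x = [307179/84521, 2315511/84521, -73989/84521]
step 1: P̄ = F·P·Fᵀ + Q = [1447338/84521 7424958/84521 25560/84521; 7424958/84521 93998663/169042 -842130/84521; 25560/84521 -842130/84521 500494/84521]
step 1: y = z − H·x̄ = [752495/84521, -7592487/84521]
step 1: S = H·P̄·Hᵀ + R = [13364126/84521 -75738690/84521; -75738690/84521 1015240357/169042]
step 1: K = P̄·Hᵀ·S⁻¹ = [-3454496919/12393971471 100984920/12393971471; 515840688/1770567353 611747109/1770567353; -1333133100/12393971471 -222683928/12393971471]
step 1: x' = x̄ + K·y = [5217039684/12393971471, -1854524340/1770567353, -2714931423/12393971471]
step 1: P' = (I − K·H)·P̄ = [4605995892/12393971471 -687787584/1770567353 1777510800/12393971471; -687787584/1770567353 10787512957/1770567353 -10125072198/1770567353; 1777510800/12393971471 -10125072198/1770567353 69616270210/12393971471]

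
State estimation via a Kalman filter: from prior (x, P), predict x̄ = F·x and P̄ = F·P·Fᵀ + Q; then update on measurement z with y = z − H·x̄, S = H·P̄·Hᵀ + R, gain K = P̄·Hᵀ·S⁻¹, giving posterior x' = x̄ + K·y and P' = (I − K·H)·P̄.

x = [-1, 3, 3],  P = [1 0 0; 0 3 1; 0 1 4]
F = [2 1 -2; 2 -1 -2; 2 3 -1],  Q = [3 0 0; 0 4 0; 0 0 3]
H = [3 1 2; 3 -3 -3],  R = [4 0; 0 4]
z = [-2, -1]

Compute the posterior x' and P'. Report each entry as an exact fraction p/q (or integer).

x̄ = F·x = [-5, -11, 4]
P̄ = F·P·Fᵀ + Q = [22 17 14; 17 31 -2; 14 -2 32]
y = z − H·x̄ = [16, -7]
S = H·P̄·Hᵀ + R = [623 -213; -213 175]
K = P̄·Hᵀ·S⁻¹ = [6837/31828 3411/31828; 2991/31828 -2907/31828; 997/7957 -969/7957]
x' = x̄ + K·y = [-73625/31828, -281903/31828, 54563/7957]
P' = (I − K·H)·P̄ = [16703/15914 65293/15914 -25432/7957; 65293/15914 324359/15914 -128564/7957; -25432/7957 -128564/7957 104424/7957]

x' = [-73625/31828, -281903/31828, 54563/7957]
P' = [16703/15914 65293/15914 -25432/7957; 65293/15914 324359/15914 -128564/7957; -25432/7957 -128564/7957 104424/7957]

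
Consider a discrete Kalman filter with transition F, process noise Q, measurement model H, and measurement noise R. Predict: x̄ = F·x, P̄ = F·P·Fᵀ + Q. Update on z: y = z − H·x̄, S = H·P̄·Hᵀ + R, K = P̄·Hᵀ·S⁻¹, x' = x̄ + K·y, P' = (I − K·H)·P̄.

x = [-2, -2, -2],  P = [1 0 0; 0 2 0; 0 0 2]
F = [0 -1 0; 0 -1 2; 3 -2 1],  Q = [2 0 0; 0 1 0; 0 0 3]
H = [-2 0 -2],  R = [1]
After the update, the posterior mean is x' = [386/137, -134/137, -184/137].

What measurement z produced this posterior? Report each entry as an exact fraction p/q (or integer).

z = [-3]

x̄ = F·x = [2, -2, -4]
P̄ = F·P·Fᵀ + Q = [4 2 4; 2 11 8; 4 8 22]
S = H·P̄·Hᵀ + R = [137]
K = P̄·Hᵀ·S⁻¹ = [-16/137; -20/137; -52/137]
x' − x̄ = [112/137, 140/137, 364/137] = K·y
y = (KᵀK)⁻¹·Kᵀ·(x' − x̄) = [-7]
z = y + H·x̄ = [-7] + [4] = [-3]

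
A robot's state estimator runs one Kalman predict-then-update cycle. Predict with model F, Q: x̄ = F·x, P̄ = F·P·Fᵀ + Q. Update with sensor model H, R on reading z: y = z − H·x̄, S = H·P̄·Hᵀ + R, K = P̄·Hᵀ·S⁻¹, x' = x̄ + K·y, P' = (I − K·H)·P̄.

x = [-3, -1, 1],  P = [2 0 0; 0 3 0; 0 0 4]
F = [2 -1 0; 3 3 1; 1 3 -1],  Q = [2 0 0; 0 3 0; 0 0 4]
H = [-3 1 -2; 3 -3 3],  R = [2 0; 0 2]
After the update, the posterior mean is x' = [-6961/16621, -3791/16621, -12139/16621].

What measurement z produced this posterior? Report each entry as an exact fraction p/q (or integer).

z = [2, -3]

x̄ = F·x = [-5, -11, -7]
P̄ = F·P·Fᵀ + Q = [13 3 -5; 3 52 29; -5 29 37]
S = H·P̄·Hᵀ + R = [125 -123; -123 254]
K = P̄·Hᵀ·S⁻¹ = [-4759/16621 -1323/16621; -11190/16621 -9345/16621; -6513/16621 -2565/16621]
x' − x̄ = [76144/16621, 179040/16621, 104208/16621] = K·y
y = (KᵀK)⁻¹·Kᵀ·(x' − x̄) = [-16, 0]
z = y + H·x̄ = [-16, 0] + [18, -3] = [2, -3]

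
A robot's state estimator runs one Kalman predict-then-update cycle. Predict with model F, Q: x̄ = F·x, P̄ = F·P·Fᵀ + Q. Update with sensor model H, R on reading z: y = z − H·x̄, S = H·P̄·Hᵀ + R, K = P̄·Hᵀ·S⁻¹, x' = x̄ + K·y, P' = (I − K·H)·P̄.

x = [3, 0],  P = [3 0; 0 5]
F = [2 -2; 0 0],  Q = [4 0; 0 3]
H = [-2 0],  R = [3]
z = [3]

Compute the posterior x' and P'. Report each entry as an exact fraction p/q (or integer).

x' = [-66/49, 0]
P' = [36/49 0; 0 3]

x̄ = F·x = [6, 0]
P̄ = F·P·Fᵀ + Q = [36 0; 0 3]
y = z − H·x̄ = [15]
S = H·P̄·Hᵀ + R = [147]
K = P̄·Hᵀ·S⁻¹ = [-24/49; 0]
x' = x̄ + K·y = [-66/49, 0]
P' = (I − K·H)·P̄ = [36/49 0; 0 3]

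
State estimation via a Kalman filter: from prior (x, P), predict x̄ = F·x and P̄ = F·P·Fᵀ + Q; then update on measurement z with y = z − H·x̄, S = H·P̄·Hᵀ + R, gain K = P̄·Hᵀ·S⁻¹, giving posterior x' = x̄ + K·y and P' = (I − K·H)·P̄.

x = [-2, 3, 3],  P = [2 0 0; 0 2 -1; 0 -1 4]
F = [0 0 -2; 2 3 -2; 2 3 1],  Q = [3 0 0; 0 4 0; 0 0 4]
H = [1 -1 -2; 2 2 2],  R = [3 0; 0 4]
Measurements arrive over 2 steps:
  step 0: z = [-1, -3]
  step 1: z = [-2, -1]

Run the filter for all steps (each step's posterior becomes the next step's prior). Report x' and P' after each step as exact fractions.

step 0: x̄ = F·x = [-6, -1, 8]
step 0: P̄ = F·P·Fᵀ + Q = [19 22 -2; 22 58 21; -2 21 28]
step 0: y = z − H·x̄ = [20, -5]
step 0: S = H·P̄·Hᵀ + R = [240 -312; -312 752]
step 0: K = P̄·Hᵀ·S⁻¹ = [392/1299 793/3464; 91/1732 503/1732; -470/1299 -87/3464]
step 0: x' = x̄ + K·y = [-11527/10392, -2427/1732, 9241/10392]
step 0: P' = (I − K·H)·P̄ = [4375/5196 -1221/1732 1667/5196; -1221/1732 1487/433 -3721/1732; 1667/5196 -3721/1732 9235/5196]
step 1: x̄ = F·x = [-9241/5196, -42611/5196, -57499/10392]
step 1: P̄ = F·P·Fᵀ + Q = [13132/1299 48625/2598 10460/1299; 48625/2598 78121/1299 145825/5196; 10460/1299 145825/5196 103849/5196]
step 1: y = z − H·x̄ = [-101261/5196, 156007/5196]
step 1: S = H·P̄·Hᵀ + R = [254359/1299 -946969/2598; -946969/2598 1043887/1299]
step 1: K = P̄·Hᵀ·S⁻¹ = [36504332/127280929 28239545/127280929; -2334463/127280929 32810736/127280929; -37957745/127280929 1110623/254561858]
step 1: x' = x̄ + K·y = [-179792737/254561858, -13178044/127280929, 52157165/127280929]
step 1: P' = (I − K·H)·P̄ = [105972211/127280929 -95445457/127280929 45952336/127280929; -95445457/127280929 410575926/127280929 -249508997/127280929; 45952336/127280929 -249508997/127280929 204667284/127280929]

step 0: x' = [-11527/10392, -2427/1732, 9241/10392], P' = [4375/5196 -1221/1732 1667/5196; -1221/1732 1487/433 -3721/1732; 1667/5196 -3721/1732 9235/5196]
step 1: x' = [-179792737/254561858, -13178044/127280929, 52157165/127280929], P' = [105972211/127280929 -95445457/127280929 45952336/127280929; -95445457/127280929 410575926/127280929 -249508997/127280929; 45952336/127280929 -249508997/127280929 204667284/127280929]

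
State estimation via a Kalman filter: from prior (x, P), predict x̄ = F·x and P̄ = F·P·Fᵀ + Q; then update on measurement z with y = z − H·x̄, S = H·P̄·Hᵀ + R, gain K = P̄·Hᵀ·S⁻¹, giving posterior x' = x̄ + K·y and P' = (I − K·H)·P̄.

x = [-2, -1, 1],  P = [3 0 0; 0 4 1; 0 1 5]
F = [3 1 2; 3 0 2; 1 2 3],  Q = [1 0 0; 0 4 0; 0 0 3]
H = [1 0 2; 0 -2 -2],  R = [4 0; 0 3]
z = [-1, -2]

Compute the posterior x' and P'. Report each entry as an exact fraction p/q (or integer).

x' = [-16291/7907, 2099/15814, 5755/7907]
P' = [55604/7907 31241/7907 -28190/7907; 31241/7907 115745/31628 -22334/7907; -28190/7907 -22334/7907 21329/7907]

x̄ = F·x = [-5, -4, -1]
P̄ = F·P·Fᵀ + Q = [56 49 54; 49 51 43; 54 43 79]
y = z − H·x̄ = [6, -12]
S = H·P̄·Hᵀ + R = [592 -694; -694 867]
K = P̄·Hᵀ·S⁻¹ = [-194/7907 -2034/7907; -13427/31628 -8803/15814; 3617/7907 670/7907]
x' = x̄ + K·y = [-16291/7907, 2099/15814, 5755/7907]
P' = (I − K·H)·P̄ = [55604/7907 31241/7907 -28190/7907; 31241/7907 115745/31628 -22334/7907; -28190/7907 -22334/7907 21329/7907]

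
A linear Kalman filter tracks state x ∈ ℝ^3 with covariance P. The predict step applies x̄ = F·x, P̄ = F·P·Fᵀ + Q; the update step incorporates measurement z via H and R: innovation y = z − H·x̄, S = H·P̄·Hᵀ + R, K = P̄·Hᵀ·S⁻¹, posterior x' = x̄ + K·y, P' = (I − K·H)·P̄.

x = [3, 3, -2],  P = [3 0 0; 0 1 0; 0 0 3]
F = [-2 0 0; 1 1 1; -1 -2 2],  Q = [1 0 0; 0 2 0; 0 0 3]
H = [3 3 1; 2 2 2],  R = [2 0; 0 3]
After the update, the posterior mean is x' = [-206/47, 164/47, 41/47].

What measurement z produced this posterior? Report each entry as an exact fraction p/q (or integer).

z = [-3, 2]

x̄ = F·x = [-6, 4, -13]
P̄ = F·P·Fᵀ + Q = [13 -6 6; -6 9 1; 6 1 22]
S = H·P̄·Hᵀ + R = [156 160; 160 187]
K = P̄·Hᵀ·S⁻¹ = [889/3572 -66/893; 295/1786 -88/893; -1239/3572 542/893]
x' − x̄ = [76/47, -24/47, 652/47] = K·y
y = (KᵀK)⁻¹·Kᵀ·(x' − x̄) = [16, 32]
z = y + H·x̄ = [16, 32] + [-19, -30] = [-3, 2]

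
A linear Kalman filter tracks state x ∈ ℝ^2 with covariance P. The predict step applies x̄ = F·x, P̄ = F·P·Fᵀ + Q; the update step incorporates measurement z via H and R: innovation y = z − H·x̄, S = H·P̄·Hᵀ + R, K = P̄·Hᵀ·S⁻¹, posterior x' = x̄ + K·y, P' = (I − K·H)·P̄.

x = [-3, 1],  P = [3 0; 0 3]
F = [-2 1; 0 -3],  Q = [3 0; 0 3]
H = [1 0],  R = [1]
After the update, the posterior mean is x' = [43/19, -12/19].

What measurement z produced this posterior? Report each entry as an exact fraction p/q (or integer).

x̄ = F·x = [7, -3]
P̄ = F·P·Fᵀ + Q = [18 -9; -9 30]
S = H·P̄·Hᵀ + R = [19]
K = P̄·Hᵀ·S⁻¹ = [18/19; -9/19]
x' − x̄ = [-90/19, 45/19] = K·y
y = (KᵀK)⁻¹·Kᵀ·(x' − x̄) = [-5]
z = y + H·x̄ = [-5] + [7] = [2]

z = [2]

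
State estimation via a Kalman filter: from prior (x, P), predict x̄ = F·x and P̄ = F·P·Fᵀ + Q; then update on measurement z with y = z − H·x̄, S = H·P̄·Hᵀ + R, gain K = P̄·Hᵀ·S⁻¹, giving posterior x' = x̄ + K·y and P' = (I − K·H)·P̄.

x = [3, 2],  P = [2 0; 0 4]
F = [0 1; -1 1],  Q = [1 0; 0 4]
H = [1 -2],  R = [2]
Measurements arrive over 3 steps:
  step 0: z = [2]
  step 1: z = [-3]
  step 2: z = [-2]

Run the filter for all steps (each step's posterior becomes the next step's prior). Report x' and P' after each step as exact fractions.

step 0: x' = [68/31, 1/31], P' = [146/31 76/31; 76/31 54/31]
step 1: x' = [-919/923, 697/923], P' = [1994/923 868/923; 868/923 800/923]
step 2: x' = [18636/22841, 32848/22841], P' = [38894/22841 17588/22841; 17588/22841 18362/22841]

step 0: x̄ = F·x = [2, -1]
step 0: P̄ = F·P·Fᵀ + Q = [5 4; 4 10]
step 0: y = z − H·x̄ = [-2]
step 0: S = H·P̄·Hᵀ + R = [31]
step 0: K = P̄·Hᵀ·S⁻¹ = [-3/31; -16/31]
step 0: x' = x̄ + K·y = [68/31, 1/31]
step 0: P' = (I − K·H)·P̄ = [146/31 76/31; 76/31 54/31]
step 1: x̄ = F·x = [1/31, -67/31]
step 1: P̄ = F·P·Fᵀ + Q = [85/31 -22/31; -22/31 172/31]
step 1: y = z − H·x̄ = [-228/31]
step 1: S = H·P̄·Hᵀ + R = [923/31]
step 1: K = P̄·Hᵀ·S⁻¹ = [129/923; -366/923]
step 1: x' = x̄ + K·y = [-919/923, 697/923]
step 1: P' = (I − K·H)·P̄ = [1994/923 868/923; 868/923 800/923]
step 2: x̄ = F·x = [697/923, 1616/923]
step 2: P̄ = F·P·Fᵀ + Q = [1723/923 -68/923; -68/923 4750/923]
step 2: y = z − H·x̄ = [53/71]
step 2: S = H·P̄·Hᵀ + R = [1757/71]
step 2: K = P̄·Hᵀ·S⁻¹ = [143/1757; -736/1757]
step 2: x' = x̄ + K·y = [18636/22841, 32848/22841]
step 2: P' = (I − K·H)·P̄ = [38894/22841 17588/22841; 17588/22841 18362/22841]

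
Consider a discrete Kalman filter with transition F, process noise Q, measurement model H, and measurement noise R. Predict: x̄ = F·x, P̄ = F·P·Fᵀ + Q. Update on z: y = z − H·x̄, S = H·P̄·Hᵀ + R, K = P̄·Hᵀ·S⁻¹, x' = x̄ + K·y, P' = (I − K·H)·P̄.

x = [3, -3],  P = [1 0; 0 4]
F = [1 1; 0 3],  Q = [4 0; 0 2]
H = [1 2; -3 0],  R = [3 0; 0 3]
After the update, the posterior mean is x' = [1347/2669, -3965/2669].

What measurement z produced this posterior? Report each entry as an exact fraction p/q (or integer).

z = [-2, -1]

x̄ = F·x = [0, -9]
P̄ = F·P·Fᵀ + Q = [9 12; 12 38]
S = H·P̄·Hᵀ + R = [212 -99; -99 84]
K = P̄·Hᵀ·S⁻¹ = [33/2669 -819/2669; 1276/2669 360/2669]
x' − x̄ = [1347/2669, 20056/2669] = K·y
y = (KᵀK)⁻¹·Kᵀ·(x' − x̄) = [16, -1]
z = y + H·x̄ = [16, -1] + [-18, 0] = [-2, -1]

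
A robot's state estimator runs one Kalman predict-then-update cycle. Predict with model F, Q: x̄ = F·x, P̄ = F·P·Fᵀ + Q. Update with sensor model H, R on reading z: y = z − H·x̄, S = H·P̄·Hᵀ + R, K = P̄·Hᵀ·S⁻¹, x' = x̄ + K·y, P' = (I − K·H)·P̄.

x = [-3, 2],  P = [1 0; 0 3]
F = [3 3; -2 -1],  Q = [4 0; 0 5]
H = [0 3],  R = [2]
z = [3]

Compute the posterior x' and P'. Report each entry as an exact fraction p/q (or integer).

x̄ = F·x = [-3, 4]
P̄ = F·P·Fᵀ + Q = [40 -15; -15 12]
y = z − H·x̄ = [-9]
S = H·P̄·Hᵀ + R = [110]
K = P̄·Hᵀ·S⁻¹ = [-9/22; 18/55]
x' = x̄ + K·y = [15/22, 58/55]
P' = (I − K·H)·P̄ = [475/22 -3/11; -3/11 12/55]

x' = [15/22, 58/55]
P' = [475/22 -3/11; -3/11 12/55]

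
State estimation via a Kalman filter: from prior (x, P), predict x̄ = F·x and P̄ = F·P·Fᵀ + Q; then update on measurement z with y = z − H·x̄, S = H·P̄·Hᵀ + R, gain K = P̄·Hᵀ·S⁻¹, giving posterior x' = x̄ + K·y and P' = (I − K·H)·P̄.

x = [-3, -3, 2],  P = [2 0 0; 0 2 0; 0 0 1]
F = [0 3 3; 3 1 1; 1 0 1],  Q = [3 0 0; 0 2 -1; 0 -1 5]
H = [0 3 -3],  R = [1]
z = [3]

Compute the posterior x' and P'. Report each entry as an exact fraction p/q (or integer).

x̄ = F·x = [-3, -10, -1]
P̄ = F·P·Fᵀ + Q = [30 9 3; 9 23 6; 3 6 8]
y = z − H·x̄ = [30]
S = H·P̄·Hᵀ + R = [172]
K = P̄·Hᵀ·S⁻¹ = [9/86; 51/172; -3/86]
x' = x̄ + K·y = [6/43, -95/86, -88/43]
P' = (I − K·H)·P̄ = [1209/43 315/86 156/43; 315/86 1355/172 669/86; 156/43 669/86 335/43]

x' = [6/43, -95/86, -88/43]
P' = [1209/43 315/86 156/43; 315/86 1355/172 669/86; 156/43 669/86 335/43]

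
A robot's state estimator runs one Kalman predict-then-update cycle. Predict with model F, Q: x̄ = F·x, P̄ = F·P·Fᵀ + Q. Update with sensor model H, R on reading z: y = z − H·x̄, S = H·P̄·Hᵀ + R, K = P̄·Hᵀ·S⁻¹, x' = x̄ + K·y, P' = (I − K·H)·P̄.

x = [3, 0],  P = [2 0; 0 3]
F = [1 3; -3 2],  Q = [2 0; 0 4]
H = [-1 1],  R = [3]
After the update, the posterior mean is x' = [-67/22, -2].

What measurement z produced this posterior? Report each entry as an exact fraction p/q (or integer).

x̄ = F·x = [3, -9]
P̄ = F·P·Fᵀ + Q = [31 12; 12 34]
S = H·P̄·Hᵀ + R = [44]
K = P̄·Hᵀ·S⁻¹ = [-19/44; 1/2]
x' − x̄ = [-133/22, 7] = K·y
y = (KᵀK)⁻¹·Kᵀ·(x' − x̄) = [14]
z = y + H·x̄ = [14] + [-12] = [2]

z = [2]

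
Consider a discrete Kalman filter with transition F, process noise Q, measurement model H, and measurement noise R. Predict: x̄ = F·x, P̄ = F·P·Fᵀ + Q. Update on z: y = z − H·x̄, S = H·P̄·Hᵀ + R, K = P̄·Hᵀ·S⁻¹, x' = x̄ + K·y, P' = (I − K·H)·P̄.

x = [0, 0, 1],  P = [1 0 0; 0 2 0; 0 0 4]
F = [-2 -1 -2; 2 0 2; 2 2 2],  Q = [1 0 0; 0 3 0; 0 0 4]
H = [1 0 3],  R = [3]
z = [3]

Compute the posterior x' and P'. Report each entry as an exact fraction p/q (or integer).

x' = [-291/170, 30/17, 134/85]
P' = [1509/170 -144/17 -276/85; -144/17 231/17 52/17; -276/85 52/17 128/85]

x̄ = F·x = [-2, 2, 2]
P̄ = F·P·Fᵀ + Q = [23 -20 -24; -20 23 20; -24 20 32]
y = z − H·x̄ = [-1]
S = H·P̄·Hᵀ + R = [170]
K = P̄·Hᵀ·S⁻¹ = [-49/170; 4/17; 36/85]
x' = x̄ + K·y = [-291/170, 30/17, 134/85]
P' = (I − K·H)·P̄ = [1509/170 -144/17 -276/85; -144/17 231/17 52/17; -276/85 52/17 128/85]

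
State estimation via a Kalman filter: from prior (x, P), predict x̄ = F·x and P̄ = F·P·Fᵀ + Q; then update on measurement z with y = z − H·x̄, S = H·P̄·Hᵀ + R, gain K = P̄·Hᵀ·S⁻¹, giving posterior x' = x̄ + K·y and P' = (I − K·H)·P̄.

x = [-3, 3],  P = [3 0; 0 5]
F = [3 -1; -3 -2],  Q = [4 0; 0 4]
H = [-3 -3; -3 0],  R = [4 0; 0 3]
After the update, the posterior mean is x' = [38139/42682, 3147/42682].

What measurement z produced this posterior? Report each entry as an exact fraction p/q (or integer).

z = [-3, -3]

x̄ = F·x = [-12, 3]
P̄ = F·P·Fᵀ + Q = [36 -17; -17 51]
S = H·P̄·Hᵀ + R = [481 171; 171 327]
K = P̄·Hᵀ·S⁻¹ = [-57/42682 -14067/42682; -14025/42682 13991/42682]
x' − x̄ = [550323/42682, -124899/42682] = K·y
y = (KᵀK)⁻¹·Kᵀ·(x' − x̄) = [-30, -39]
z = y + H·x̄ = [-30, -39] + [27, 36] = [-3, -3]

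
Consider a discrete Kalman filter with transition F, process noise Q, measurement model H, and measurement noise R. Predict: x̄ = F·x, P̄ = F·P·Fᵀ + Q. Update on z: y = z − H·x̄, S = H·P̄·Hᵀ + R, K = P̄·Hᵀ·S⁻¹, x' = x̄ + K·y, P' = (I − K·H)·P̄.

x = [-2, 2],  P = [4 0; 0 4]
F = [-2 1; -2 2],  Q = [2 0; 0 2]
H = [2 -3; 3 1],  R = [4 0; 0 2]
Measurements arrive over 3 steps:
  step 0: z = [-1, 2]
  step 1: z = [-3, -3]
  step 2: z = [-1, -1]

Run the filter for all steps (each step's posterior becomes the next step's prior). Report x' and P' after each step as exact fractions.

step 0: x' = [293/626, 653/939], P' = [55/313 8/939; 8/939 980/2817]
step 1: x' = [-541223/520884, 2564/10017], P' = [88523/520884 73/10017; 73/10017 3296/10017]
step 2: x' = [-2463473/10437707, 336083/1491101], P' = [15959648/93939363 10700/1491101; 10700/1491101 489940/1491101]

step 0: x̄ = F·x = [6, 8]
step 0: P̄ = F·P·Fᵀ + Q = [22 24; 24 34]
step 0: y = z − H·x̄ = [11, -24]
step 0: S = H·P̄·Hᵀ + R = [110 -138; -138 378]
step 0: K = P̄·Hᵀ·S⁻¹ = [51/626 503/1878; -241/939 526/2817]
step 0: x' = x̄ + K·y = [293/626, 653/939]
step 0: P' = (I − K·H)·P̄ = [55/313 8/939; 8/939 980/2817]
step 1: x̄ = F·x = [-226/939, 427/939]
step 1: P̄ = F·P·Fᵀ + Q = [8498/2817 3796/2817; 3796/2817 11342/2817]
step 1: y = z − H·x̄ = [-1084/939, -2566/939]
step 1: S = H·P̄·Hᵀ + R = [101786/2817 -9610/2817; -9610/2817 116234/2817]
step 1: K = P̄·Hᵀ·S⁻¹ = [82829/1041768 269365/1041768; -4871/20034 3515/20034]
step 1: x' = x̄ + K·y = [-541223/520884, 2564/10017]
step 1: P' = (I − K·H)·P̄ = [88523/520884 73/10017; 73/10017 3296/10017]
step 2: x̄ = F·x = [9649/4134, 674551/260442]
step 2: P̄ = F·P·Fᵀ + Q = [2053/689 2675/2067; 2675/2067 512765/130221]
step 2: y = z − H·x̄ = [3443/1638, -1379327/130221]
step 2: S = H·P̄·Hᵀ + R = [9781/273 -2452/819; -2452/819 5276510/130221]
step 2: K = P̄·Hᵀ·S⁻¹ = [7474249/93939363 8092174/31313121; -362105/1491101 261020/1491101]
step 2: x' = x̄ + K·y = [-2463473/10437707, 336083/1491101]
step 2: P' = (I − K·H)·P̄ = [15959648/93939363 10700/1491101; 10700/1491101 489940/1491101]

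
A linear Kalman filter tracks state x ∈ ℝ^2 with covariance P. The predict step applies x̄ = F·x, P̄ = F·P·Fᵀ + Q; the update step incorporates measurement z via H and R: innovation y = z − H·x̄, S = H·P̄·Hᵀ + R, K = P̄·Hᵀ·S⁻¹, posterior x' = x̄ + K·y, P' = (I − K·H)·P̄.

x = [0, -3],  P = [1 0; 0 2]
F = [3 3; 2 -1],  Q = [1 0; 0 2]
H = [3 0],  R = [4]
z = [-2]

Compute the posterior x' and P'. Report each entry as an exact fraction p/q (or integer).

x̄ = F·x = [-9, 3]
P̄ = F·P·Fᵀ + Q = [28 0; 0 8]
y = z − H·x̄ = [25]
S = H·P̄·Hᵀ + R = [256]
K = P̄·Hᵀ·S⁻¹ = [21/64; 0]
x' = x̄ + K·y = [-51/64, 3]
P' = (I − K·H)·P̄ = [7/16 0; 0 8]

x' = [-51/64, 3]
P' = [7/16 0; 0 8]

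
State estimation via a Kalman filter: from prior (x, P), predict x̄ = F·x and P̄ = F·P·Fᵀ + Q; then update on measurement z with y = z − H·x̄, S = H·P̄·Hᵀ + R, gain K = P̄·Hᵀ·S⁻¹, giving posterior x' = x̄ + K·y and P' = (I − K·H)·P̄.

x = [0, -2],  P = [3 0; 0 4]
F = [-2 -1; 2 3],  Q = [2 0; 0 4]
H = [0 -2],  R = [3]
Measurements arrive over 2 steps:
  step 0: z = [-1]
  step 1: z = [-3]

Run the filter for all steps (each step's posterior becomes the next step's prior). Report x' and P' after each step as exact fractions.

step 0: x' = [-202/211, 86/211], P' = [1494/211 -72/211; -72/211 156/211]
step 1: x' = [-6126/30073, 43722/30073], P' = [240302/30073 -17604/30073; -17604/30073 22080/30073]

step 0: x̄ = F·x = [2, -6]
step 0: P̄ = F·P·Fᵀ + Q = [18 -24; -24 52]
step 0: y = z − H·x̄ = [-13]
step 0: S = H·P̄·Hᵀ + R = [211]
step 0: K = P̄·Hᵀ·S⁻¹ = [48/211; -104/211]
step 0: x' = x̄ + K·y = [-202/211, 86/211]
step 0: P' = (I − K·H)·P̄ = [1494/211 -72/211; -72/211 156/211]
step 1: x̄ = F·x = [318/211, -146/211]
step 1: P̄ = F·P·Fᵀ + Q = [6266/211 -5868/211; -5868/211 7360/211]
step 1: y = z − H·x̄ = [-925/211]
step 1: S = H·P̄·Hᵀ + R = [30073/211]
step 1: K = P̄·Hᵀ·S⁻¹ = [11736/30073; -14720/30073]
step 1: x' = x̄ + K·y = [-6126/30073, 43722/30073]
step 1: P' = (I − K·H)·P̄ = [240302/30073 -17604/30073; -17604/30073 22080/30073]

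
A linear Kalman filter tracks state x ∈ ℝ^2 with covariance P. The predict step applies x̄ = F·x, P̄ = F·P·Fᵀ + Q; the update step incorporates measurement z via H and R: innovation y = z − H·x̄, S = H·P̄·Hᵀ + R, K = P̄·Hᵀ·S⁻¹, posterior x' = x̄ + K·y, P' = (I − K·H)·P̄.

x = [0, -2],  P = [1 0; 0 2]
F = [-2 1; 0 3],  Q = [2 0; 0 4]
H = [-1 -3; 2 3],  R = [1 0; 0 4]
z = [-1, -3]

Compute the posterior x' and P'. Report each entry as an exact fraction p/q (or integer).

x' = [-2379/1267, 993/1267]
P' = [3166/1267 -1248/1267; -1248/1267 604/1267]

x̄ = F·x = [-2, -6]
P̄ = F·P·Fᵀ + Q = [8 6; 6 22]
y = z − H·x̄ = [-21, 19]
S = H·P̄·Hᵀ + R = [243 -268; -268 306]
K = P̄·Hᵀ·S⁻¹ = [578/1267 647/1267; -564/1267 -171/1267]
x' = x̄ + K·y = [-2379/1267, 993/1267]
P' = (I − K·H)·P̄ = [3166/1267 -1248/1267; -1248/1267 604/1267]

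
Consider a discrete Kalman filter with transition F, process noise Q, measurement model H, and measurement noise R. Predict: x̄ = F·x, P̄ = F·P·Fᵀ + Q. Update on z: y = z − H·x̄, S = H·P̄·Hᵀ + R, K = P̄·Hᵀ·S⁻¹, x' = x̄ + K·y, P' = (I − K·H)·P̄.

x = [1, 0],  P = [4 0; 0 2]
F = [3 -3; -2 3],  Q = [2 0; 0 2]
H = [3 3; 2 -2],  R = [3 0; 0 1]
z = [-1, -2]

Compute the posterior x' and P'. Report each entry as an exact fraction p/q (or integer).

x' = [-1657/2565, 298/855]
P' = [364/2565 14/855; 14/855 8/57]

x̄ = F·x = [3, -2]
P̄ = F·P·Fᵀ + Q = [56 -42; -42 36]
y = z − H·x̄ = [-4, -12]
S = H·P̄·Hᵀ + R = [75 120; 120 705]
K = P̄·Hᵀ·S⁻¹ = [406/2565 644/2565; 134/855 -212/855]
x' = x̄ + K·y = [-1657/2565, 298/855]
P' = (I − K·H)·P̄ = [364/2565 14/855; 14/855 8/57]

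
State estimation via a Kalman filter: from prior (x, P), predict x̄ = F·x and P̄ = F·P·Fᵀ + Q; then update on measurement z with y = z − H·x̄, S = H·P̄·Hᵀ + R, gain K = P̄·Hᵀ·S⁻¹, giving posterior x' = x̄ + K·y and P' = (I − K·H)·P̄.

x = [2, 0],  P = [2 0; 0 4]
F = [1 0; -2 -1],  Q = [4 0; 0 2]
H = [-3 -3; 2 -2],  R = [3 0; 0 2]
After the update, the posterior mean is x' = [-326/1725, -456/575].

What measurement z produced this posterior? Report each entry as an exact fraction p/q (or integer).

x̄ = F·x = [2, -4]
P̄ = F·P·Fᵀ + Q = [6 -4; -4 14]
S = H·P̄·Hᵀ + R = [111 48; 48 114]
K = P̄·Hᵀ·S⁻¹ = [-274/1725 418/1725; -94/575 -142/575]
x' − x̄ = [-3776/1725, 1844/575] = K·y
y = (KᵀK)⁻¹·Kᵀ·(x' − x̄) = [-3, -11]
z = y + H·x̄ = [-3, -11] + [6, 12] = [3, 1]

z = [3, 1]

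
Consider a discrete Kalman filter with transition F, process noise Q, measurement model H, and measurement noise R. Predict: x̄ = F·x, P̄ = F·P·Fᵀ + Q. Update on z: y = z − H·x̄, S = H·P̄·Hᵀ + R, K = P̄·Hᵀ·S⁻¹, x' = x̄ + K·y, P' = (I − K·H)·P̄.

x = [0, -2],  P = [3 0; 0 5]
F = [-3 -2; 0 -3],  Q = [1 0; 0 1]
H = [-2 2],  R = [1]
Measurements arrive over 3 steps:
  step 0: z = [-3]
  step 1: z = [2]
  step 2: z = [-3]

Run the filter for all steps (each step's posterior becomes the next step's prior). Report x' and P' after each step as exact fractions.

step 0: x̄ = F·x = [4, 6]
step 0: P̄ = F·P·Fᵀ + Q = [48 30; 30 46]
step 0: y = z − H·x̄ = [-7]
step 0: S = H·P̄·Hᵀ + R = [137]
step 0: K = P̄·Hᵀ·S⁻¹ = [-36/137; 32/137]
step 0: x' = x̄ + K·y = [800/137, 598/137]
step 0: P' = (I − K·H)·P̄ = [5280/137 5262/137; 5262/137 5278/137]
step 1: x̄ = F·x = [-3596/137, -1794/137]
step 1: P̄ = F·P·Fᵀ + Q = [131913/137 79026/137; 79026/137 47639/137]
step 1: y = z − H·x̄ = [-3330/137]
step 1: S = H·P̄·Hᵀ + R = [86137/137]
step 1: K = P̄·Hᵀ·S⁻¹ = [-105774/86137; -62774/86137]
step 1: x' = x̄ + K·y = [310064/86137, 397866/86137]
step 1: P' = (I − K·H)·P̄ = [1273365/86137 1220478/86137; 1220478/86137 1189091/86137]
step 2: x̄ = F·x = [-1725924/86137, -1193598/86137]
step 2: P̄ = F·P·Fᵀ + Q = [30948522/86137 18118848/86137; 18118848/86137 10787956/86137]
step 2: y = z − H·x̄ = [-1323063/86137]
step 2: S = H·P̄·Hᵀ + R = [22081265/86137]
step 2: K = P̄·Hᵀ·S⁻¹ = [-25659348/22081265; -14661784/22081265]
step 2: x' = x̄ + K·y = [-48314328/22081265, -80774694/22081265]
step 2: P' = (I − K·H)·P̄ = [290007498/22081265 277177824/22081265; 277177824/22081265 269846932/22081265]

step 0: x' = [800/137, 598/137], P' = [5280/137 5262/137; 5262/137 5278/137]
step 1: x' = [310064/86137, 397866/86137], P' = [1273365/86137 1220478/86137; 1220478/86137 1189091/86137]
step 2: x' = [-48314328/22081265, -80774694/22081265], P' = [290007498/22081265 277177824/22081265; 277177824/22081265 269846932/22081265]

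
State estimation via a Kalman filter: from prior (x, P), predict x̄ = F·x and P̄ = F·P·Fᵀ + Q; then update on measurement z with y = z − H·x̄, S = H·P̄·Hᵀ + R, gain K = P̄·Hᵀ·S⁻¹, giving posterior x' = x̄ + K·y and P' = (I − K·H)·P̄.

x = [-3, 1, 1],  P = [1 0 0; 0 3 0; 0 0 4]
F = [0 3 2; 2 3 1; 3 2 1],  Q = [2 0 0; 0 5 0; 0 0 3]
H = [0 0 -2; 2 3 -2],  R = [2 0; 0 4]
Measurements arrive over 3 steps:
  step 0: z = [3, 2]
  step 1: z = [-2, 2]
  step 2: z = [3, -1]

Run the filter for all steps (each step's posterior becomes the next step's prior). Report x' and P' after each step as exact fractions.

step 0: x̄ = F·x = [5, -2, -6]
step 0: P̄ = F·P·Fᵀ + Q = [45 35 26; 35 40 28; 26 28 28]
step 0: y = z − H·x̄ = [-9, -14]
step 0: S = H·P̄·Hᵀ + R = [114 -160; -160 532]
step 0: K = P̄·Hᵀ·S⁻¹ = [-46/337 307/1348; -1044/4381 1579/8762; -2124/4381 20/4381]
step 0: x' = x̄ + K·y = [2049/674, -10419/4381, -7450/4381]
step 0: P' = (I − K·H)·P̄ = [7191/1348 -2131/674 46/337; -2131/674 10983/4381 1044/4381; 46/337 1044/4381 2124/4381]
step 1: x̄ = F·x = [-46157/4381, -12070/4381, 1795/674]
step 1: P̄ = F·P·Fᵀ + Q = [128633/4381 31774/4381 -6711/674; 31774/4381 58797/4381 2799/337; -6711/674 2799/337 34179/1348]
step 1: y = z − H·x̄ = [1121/337, 160621/4381]
step 1: S = H·P̄·Hᵀ + R = [34853/337 30807/337; 30807/337 1799172/4381]
step 1: K = P̄·Hᵀ·S⁻¹ = [-12475/425817 412226/1642437; -1672889/5535621 263089/1642437; -200087/410046 -163/60831]
step 1: x' = x̄ + K·y = [-16455886/11497059, 315728470/149461767, 5213456/5535621]
step 1: P' = (I − K·H)·P̄ = [54580780/11497059 -32315194/11497059 12475/425817; -32315194/11497059 342098482/149461767 1672889/5535621; 12475/425817 1672889/5535621 200087/410046]
step 2: x̄ = F·x = [409570678/49820589, 660095686/149461767, 130440698/149461767]
step 2: P̄ = F·P·Fᵀ + Q = [467950306/16606863 376063852/49820589 -413325004/49820589; 376063852/49820589 3969360197/298923534 2338578595/298923534; -413325004/49820589 2338578595/298923534 6882872597/298923534]
step 2: y = z − H·x̄ = [709266697/149461767, -4326291497/149461767]
step 2: S = H·P̄·Hᵀ + R = [14064668728/149461767 11709909457/149461767; 11709909457/149461767 116997102725/298923534]
step 2: K = P̄·Hᵀ·S⁻¹ = [-148756251100/4587399040253 1150199137096/4587399040253; -1375349932500/4587399040253 735774090745/4587399040253; -2235200968764/4587399040253 -11709909457/4587399040253]
step 2: x' = x̄ + K·y = [3713242624570/4587399040253, -7564080116321/4587399040253, -6264542514855/4587399040253]
step 2: P' = (I − K·H)·P̄ = [21780561466086/4587399040253 -12887604627196/4587399040253 148756251100/4587399040253; -12887604627196/4587399040253 10489668494124/4587399040253 1375349932500/4587399040253; 148756251100/4587399040253 1375349932500/4587399040253 2235200968764/4587399040253]

step 0: x' = [2049/674, -10419/4381, -7450/4381], P' = [7191/1348 -2131/674 46/337; -2131/674 10983/4381 1044/4381; 46/337 1044/4381 2124/4381]
step 1: x' = [-16455886/11497059, 315728470/149461767, 5213456/5535621], P' = [54580780/11497059 -32315194/11497059 12475/425817; -32315194/11497059 342098482/149461767 1672889/5535621; 12475/425817 1672889/5535621 200087/410046]
step 2: x' = [3713242624570/4587399040253, -7564080116321/4587399040253, -6264542514855/4587399040253], P' = [21780561466086/4587399040253 -12887604627196/4587399040253 148756251100/4587399040253; -12887604627196/4587399040253 10489668494124/4587399040253 1375349932500/4587399040253; 148756251100/4587399040253 1375349932500/4587399040253 2235200968764/4587399040253]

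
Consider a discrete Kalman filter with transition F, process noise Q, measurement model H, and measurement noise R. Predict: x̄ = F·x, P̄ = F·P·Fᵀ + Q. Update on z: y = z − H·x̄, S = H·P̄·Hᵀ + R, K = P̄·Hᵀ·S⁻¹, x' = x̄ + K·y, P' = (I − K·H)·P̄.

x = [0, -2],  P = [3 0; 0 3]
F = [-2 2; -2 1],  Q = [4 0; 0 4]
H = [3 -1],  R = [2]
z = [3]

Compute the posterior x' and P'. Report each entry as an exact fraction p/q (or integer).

x̄ = F·x = [-4, -2]
P̄ = F·P·Fᵀ + Q = [28 18; 18 19]
y = z − H·x̄ = [13]
S = H·P̄·Hᵀ + R = [165]
K = P̄·Hᵀ·S⁻¹ = [2/5; 7/33]
x' = x̄ + K·y = [6/5, 25/33]
P' = (I − K·H)·P̄ = [8/5 4; 4 382/33]

x' = [6/5, 25/33]
P' = [8/5 4; 4 382/33]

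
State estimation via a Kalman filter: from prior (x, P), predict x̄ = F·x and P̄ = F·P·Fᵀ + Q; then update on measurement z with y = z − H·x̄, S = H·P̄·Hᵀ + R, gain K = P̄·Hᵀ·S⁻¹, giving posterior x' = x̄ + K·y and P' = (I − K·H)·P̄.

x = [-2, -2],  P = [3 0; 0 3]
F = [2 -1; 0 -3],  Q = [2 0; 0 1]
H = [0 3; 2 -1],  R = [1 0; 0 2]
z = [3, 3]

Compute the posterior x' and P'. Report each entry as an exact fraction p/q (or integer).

x' = [26823/14786, 7483/7393]
P' = [7539/14786 404/7393; 404/7393 818/7393]

x̄ = F·x = [-2, 6]
P̄ = F·P·Fᵀ + Q = [17 9; 9 28]
y = z − H·x̄ = [-15, 13]
S = H·P̄·Hᵀ + R = [253 -30; -30 62]
K = P̄·Hᵀ·S⁻¹ = [1212/7393 7135/14786; 2454/7393 -5/7393]
x' = x̄ + K·y = [26823/14786, 7483/7393]
P' = (I − K·H)·P̄ = [7539/14786 404/7393; 404/7393 818/7393]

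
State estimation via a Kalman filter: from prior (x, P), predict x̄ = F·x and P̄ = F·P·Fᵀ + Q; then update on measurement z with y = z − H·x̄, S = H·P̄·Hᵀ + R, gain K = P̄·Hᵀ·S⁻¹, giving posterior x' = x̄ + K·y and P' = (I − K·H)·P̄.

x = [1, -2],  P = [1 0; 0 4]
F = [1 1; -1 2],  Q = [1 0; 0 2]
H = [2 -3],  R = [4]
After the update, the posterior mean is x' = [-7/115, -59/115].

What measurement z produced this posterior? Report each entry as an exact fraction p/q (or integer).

x̄ = F·x = [-1, -5]
P̄ = F·P·Fᵀ + Q = [6 7; 7 19]
S = H·P̄·Hᵀ + R = [115]
K = P̄·Hᵀ·S⁻¹ = [-9/115; -43/115]
x' − x̄ = [108/115, 516/115] = K·y
y = (KᵀK)⁻¹·Kᵀ·(x' − x̄) = [-12]
z = y + H·x̄ = [-12] + [13] = [1]

z = [1]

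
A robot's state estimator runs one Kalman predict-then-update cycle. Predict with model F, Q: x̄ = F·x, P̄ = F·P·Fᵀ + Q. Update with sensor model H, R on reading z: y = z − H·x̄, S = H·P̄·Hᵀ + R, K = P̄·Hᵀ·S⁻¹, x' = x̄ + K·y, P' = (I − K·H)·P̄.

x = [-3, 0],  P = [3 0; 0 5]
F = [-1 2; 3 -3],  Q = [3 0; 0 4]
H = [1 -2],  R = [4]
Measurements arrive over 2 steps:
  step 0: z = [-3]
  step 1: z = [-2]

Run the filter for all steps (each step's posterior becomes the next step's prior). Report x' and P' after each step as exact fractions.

step 0: x' = [-513/245, 87/245], P' = [962/245 377/245; 377/245 759/490]
step 1: x' = [-420/3167, 22973/34837], P' = [11850/3167 4971/3167; 4971/3167 111901/69674]

step 0: x̄ = F·x = [3, -9]
step 0: P̄ = F·P·Fᵀ + Q = [26 -39; -39 76]
step 0: y = z − H·x̄ = [-24]
step 0: S = H·P̄·Hᵀ + R = [490]
step 0: K = P̄·Hᵀ·S⁻¹ = [52/245; -191/490]
step 0: x' = x̄ + K·y = [-513/245, 87/245]
step 0: P' = (I − K·H)·P̄ = [962/245 377/245; 377/245 759/490]
step 1: x̄ = F·x = [687/245, -360/49]
step 1: P̄ = F·P·Fᵀ + Q = [1707/245 -354/49; -354/49 2507/98]
step 1: y = z − H·x̄ = [-4777/245]
step 1: S = H·P̄·Hᵀ + R = [34837/245]
step 1: K = P̄·Hᵀ·S⁻¹ = [477/3167; -14305/34837]
step 1: x' = x̄ + K·y = [-420/3167, 22973/34837]
step 1: P' = (I − K·H)·P̄ = [11850/3167 4971/3167; 4971/3167 111901/69674]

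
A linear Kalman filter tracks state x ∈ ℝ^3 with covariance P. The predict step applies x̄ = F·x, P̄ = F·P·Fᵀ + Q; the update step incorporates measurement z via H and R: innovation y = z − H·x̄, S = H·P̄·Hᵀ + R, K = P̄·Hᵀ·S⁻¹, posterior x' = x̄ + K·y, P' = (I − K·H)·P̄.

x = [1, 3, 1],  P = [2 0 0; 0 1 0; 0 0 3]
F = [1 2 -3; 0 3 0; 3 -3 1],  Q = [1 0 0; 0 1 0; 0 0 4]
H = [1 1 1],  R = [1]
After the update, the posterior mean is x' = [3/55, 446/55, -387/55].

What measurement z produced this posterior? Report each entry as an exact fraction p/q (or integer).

x̄ = F·x = [4, 9, -5]
P̄ = F·P·Fᵀ + Q = [34 6 -9; 6 10 -9; -9 -9 34]
S = H·P̄·Hᵀ + R = [55]
K = P̄·Hᵀ·S⁻¹ = [31/55; 7/55; 16/55]
x' − x̄ = [-217/55, -49/55, -112/55] = K·y
y = (KᵀK)⁻¹·Kᵀ·(x' − x̄) = [-7]
z = y + H·x̄ = [-7] + [8] = [1]

z = [1]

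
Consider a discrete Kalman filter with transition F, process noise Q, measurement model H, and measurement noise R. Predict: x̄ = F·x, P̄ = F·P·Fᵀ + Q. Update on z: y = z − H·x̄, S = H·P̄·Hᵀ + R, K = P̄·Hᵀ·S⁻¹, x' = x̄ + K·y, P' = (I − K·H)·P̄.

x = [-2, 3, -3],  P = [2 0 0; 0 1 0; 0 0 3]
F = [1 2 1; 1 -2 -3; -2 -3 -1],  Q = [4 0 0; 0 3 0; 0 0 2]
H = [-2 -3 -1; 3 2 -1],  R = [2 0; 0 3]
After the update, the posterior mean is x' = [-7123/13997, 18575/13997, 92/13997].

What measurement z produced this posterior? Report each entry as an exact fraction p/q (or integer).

z = [-3, 1]

x̄ = F·x = [1, 1, -2]
P̄ = F·P·Fᵀ + Q = [13 -11 -13; -11 36 11; -13 11 22]
S = H·P̄·Hᵀ + R = [282 -105; -105 188]
K = P̄·Hᵀ·S⁻¹ = [6910/41991 3520/13997; -15296/41991 -763/13997; -9547/41991 -4681/13997]
x' − x̄ = [-21120/13997, 4578/13997, 28086/13997] = K·y
y = (KᵀK)⁻¹·Kᵀ·(x' − x̄) = [0, -6]
z = y + H·x̄ = [0, -6] + [-3, 7] = [-3, 1]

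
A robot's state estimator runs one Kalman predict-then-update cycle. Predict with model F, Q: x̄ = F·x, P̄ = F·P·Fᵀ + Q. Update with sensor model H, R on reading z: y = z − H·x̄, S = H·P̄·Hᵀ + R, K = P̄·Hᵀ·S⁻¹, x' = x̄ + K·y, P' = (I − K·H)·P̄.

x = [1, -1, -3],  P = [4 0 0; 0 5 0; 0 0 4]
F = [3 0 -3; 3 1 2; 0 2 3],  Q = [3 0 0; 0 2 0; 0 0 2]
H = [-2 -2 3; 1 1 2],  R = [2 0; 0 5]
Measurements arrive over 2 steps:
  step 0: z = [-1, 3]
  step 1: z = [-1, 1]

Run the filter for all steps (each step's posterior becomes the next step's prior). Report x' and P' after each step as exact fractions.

step 0: x̄ = F·x = [12, -4, -11]
step 0: P̄ = F·P·Fᵀ + Q = [75 12 -36; 12 59 34; -36 34 58]
step 0: y = z − H·x̄ = [48, 17]
step 0: S = H·P̄·Hᵀ + R = [1180 34; 34 387]
step 0: K = P̄·Hᵀ·S⁻¹ = [-27411/113876 3411/56938; -10103/227752 41345/113876; 32505/227752 32117/113876]
step 0: x' = x̄ + K·y = [83379/56938, 4889/113876, 73473/113876]
step 0: P' = (I − K·H)·P̄ = [177117/28469 -339093/56938 957/56938; -339093/56938 769669/113876 57621/113876; 957/56938 57621/113876 50525/113876]
step 1: x̄ = F·x = [279855/113876, 652109/113876, 230197/113876]
step 1: P̄ = F·P·Fᵀ + Q = [7138113/113876 3859899/113876 -4852341/113876; 3859899/113876 3760069/113876 -1806055/113876; -4852341/113876 -1806055/113876 4452605/113876]
step 1: y = z − H·x̄ = [1059461/113876, -639241/56938]
step 1: S = H·P̄·Hᵀ + R = [194673869/113876 -1930967/56938; -1930967/56938 2591049/28469]
step 1: K = P̄·Hᵀ·S⁻¹ = [-820735248/4396720117 485669061/8793440234; -872117587/8793440234 6150944893/17586880468; 625983312/4396720117 2372807027/8793440234]
step 1: x' = x̄ + K·y = [886008387/8793440234, 15426793747/17586880468, 2784101123/8793440234]
step 1: P' = (I − K·H)·P̄ = [9394830750/4396720117 -16810958943/8793440234 112410687/4396720117; -16810958943/8793440234 47799219899/17586880468 4144355613/8793440234; 112410687/4396720117 4144355613/8793440234 1873714537/4396720117]

step 0: x' = [83379/56938, 4889/113876, 73473/113876], P' = [177117/28469 -339093/56938 957/56938; -339093/56938 769669/113876 57621/113876; 957/56938 57621/113876 50525/113876]
step 1: x' = [886008387/8793440234, 15426793747/17586880468, 2784101123/8793440234], P' = [9394830750/4396720117 -16810958943/8793440234 112410687/4396720117; -16810958943/8793440234 47799219899/17586880468 4144355613/8793440234; 112410687/4396720117 4144355613/8793440234 1873714537/4396720117]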